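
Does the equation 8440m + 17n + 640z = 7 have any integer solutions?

gcd(8440, 17) = 1  (8440 = 496·17 + 8, 17 = 2·8 + 1, 8 = 8·1).
gcd(1, 640) = 1.
1 divides 7, so integer solutions exist.

yes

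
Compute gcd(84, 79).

1

gcd(84, 79) = 1  (84 = 1*79 + 5, 79 = 15*5 + 4, 5 = 1*4 + 1, 4 = 4*1).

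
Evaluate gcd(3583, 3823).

gcd(3823, 3583):
  3823 = 1×3583 + 240
  3583 = 14×240 + 223
  240 = 1×223 + 17
  223 = 13×17 + 2
  17 = 8×2 + 1
  2 = 2×1
so gcd(3823, 3583) = 1.

1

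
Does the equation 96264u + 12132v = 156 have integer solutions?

no

gcd(96264, 12132) = 36  (96264 = 7*12132 + 11340, 12132 = 1*11340 + 792, 11340 = 14*792 + 252, 792 = 3*252 + 36, 252 = 7*36).
36 does not divide 156 (remainder 12), so no integer solutions.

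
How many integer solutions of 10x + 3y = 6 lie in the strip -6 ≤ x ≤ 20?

gcd(10, 3) = 1.
By Bézout, 10*(1) + 3*(-3) = 1.
Particular solution: (0, 2).
General solution: x = 0 + 3t, y = 2 - 10t for integer t.
-6 ≤ 0 + 3t ≤ 20 gives t ∈ [-2, 6], which is 9 values.

9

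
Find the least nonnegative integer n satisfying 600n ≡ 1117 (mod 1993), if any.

437

gcd(1993, 600) = 1  (1993 = 3*600 + 193, 600 = 3*193 + 21, 193 = 9*21 + 4, 21 = 5*4 + 1, 4 = 4*1).
1 divides 1117, so solutions exist.
Back-substituting, 600*(475) + 1993*(-143) = 1.
So 600*(475) ≡ 1 (mod 1993); multiply by 1117: n ≡ 530575 (mod 1993).
Smallest nonnegative: n = 530575 mod 1993 = 437.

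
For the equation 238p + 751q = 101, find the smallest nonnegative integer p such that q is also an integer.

gcd(751, 238) = 1  (751 = 3*238 + 37, 238 = 6*37 + 16, 37 = 2*16 + 5, 16 = 3*5 + 1, 5 = 5*1).
1 divides 101, so solutions exist.
Back-substituting, 238*(142) + 751*(-45) = 1.
Scale by 101/1 = 101: (p₀, q₀) = (14342, -4545).
General solution: p = 14342 + 751t, q = -4545 - 238t for integer t.
p ≥ 0: smallest is 14342 mod 751 = 73 (at t = -19), with q = -23.

73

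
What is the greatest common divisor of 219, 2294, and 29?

1

gcd(2294, 219) = 1  (2294 = 10·219 + 104, 219 = 2·104 + 11, 104 = 9·11 + 5, 11 = 2·5 + 1, 5 = 5·1).
gcd(1, 29) = 1.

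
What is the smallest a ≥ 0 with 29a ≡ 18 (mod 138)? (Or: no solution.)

gcd(138, 29):
  138 = 4*29 + 22
  29 = 1*22 + 7
  22 = 3*7 + 1
  7 = 7*1
so gcd(138, 29) = 1.
1 divides 18, so solutions exist.
Back-substitute for Bézout coefficients:
  1 = 22 - 3*7
  ... = 29*(-19) + 138*(4)
So 29*(-19) ≡ 1 (mod 138); multiply by 18: a ≡ -342 (mod 138).
Smallest nonnegative: a = -342 mod 138 = 72.

72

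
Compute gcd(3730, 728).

gcd(3730, 728) = 2  (3730 = 5*728 + 90, 728 = 8*90 + 8, 90 = 11*8 + 2, 8 = 4*2).

2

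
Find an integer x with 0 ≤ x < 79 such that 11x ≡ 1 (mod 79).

gcd(79, 11) = 1  (79 = 7×11 + 2, 11 = 5×2 + 1, 2 = 2×1).
Back-substituting, 11×(36) + 79×(-5) = 1.
So 11×36 ≡ 1 (mod 79), and 36 mod 79 = 36.

36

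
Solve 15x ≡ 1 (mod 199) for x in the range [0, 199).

146

gcd(199, 15) = 1  (199 = 13*15 + 4, 15 = 3*4 + 3, 4 = 1*3 + 1, 3 = 3*1).
Back-substituting, 15*(-53) + 199*(4) = 1.
So 15*-53 ≡ 1 (mod 199), and -53 mod 199 = 146.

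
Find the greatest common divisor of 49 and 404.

gcd(404, 49):
  404 = 8·49 + 12
  49 = 4·12 + 1
  12 = 12·1
so gcd(404, 49) = 1.

1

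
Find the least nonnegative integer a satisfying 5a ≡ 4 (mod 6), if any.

gcd(6, 5):
  6 = 1*5 + 1
  5 = 5*1
so gcd(6, 5) = 1.
1 divides 4, so solutions exist.
Back-substitute for Bézout coefficients:
  1 = 6 - 1*5
  ... = 5*(-1) + 6*(1)
So 5*(-1) ≡ 1 (mod 6); multiply by 4: a ≡ -4 (mod 6).
Smallest nonnegative: a = -4 mod 6 = 2.

2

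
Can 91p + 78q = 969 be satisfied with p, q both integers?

gcd(91, 78):
  91 = 1·78 + 13
  78 = 6·13
so gcd(91, 78) = 13.
13 does not divide 969 (remainder 7), so no integer solutions.

no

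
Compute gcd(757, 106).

gcd(757, 106):
  757 = 7×106 + 15
  106 = 7×15 + 1
  15 = 15×1
so gcd(757, 106) = 1.

1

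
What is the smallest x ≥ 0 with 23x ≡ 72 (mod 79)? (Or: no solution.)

10

gcd(79, 23) = 1.
1 divides 72, so solutions exist.
By Bézout, 23·(-24) + 79·(7) = 1.
So 23·(-24) ≡ 1 (mod 79); multiply by 72: x ≡ -1728 (mod 79).
Smallest nonnegative: x = -1728 mod 79 = 10.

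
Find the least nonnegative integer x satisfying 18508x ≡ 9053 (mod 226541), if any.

gcd(226541, 18508):
  226541 = 12*18508 + 4445
  18508 = 4*4445 + 728
  4445 = 6*728 + 77
  728 = 9*77 + 35
  77 = 2*35 + 7
  35 = 5*7
so gcd(226541, 18508) = 7.
7 does not divide 9053, so the congruence has no solution.

no solution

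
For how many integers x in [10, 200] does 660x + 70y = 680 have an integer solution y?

gcd(660, 70) = 10.
By Bézout, 660×(-2) + 70×(19) = 10.
Particular solution: (4, -28).
General solution: x = 4 + 7t, y = -28 - 66t for integer t.
10 ≤ 4 + 7t ≤ 200 gives t ∈ [1, 28], which is 28 values.

28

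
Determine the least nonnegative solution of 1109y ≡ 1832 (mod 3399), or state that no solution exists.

gcd(3399, 1109):
  3399 = 3×1109 + 72
  1109 = 15×72 + 29
  72 = 2×29 + 14
  29 = 2×14 + 1
  14 = 14×1
so gcd(3399, 1109) = 1.
1 divides 1832, so solutions exist.
Back-substitute for Bézout coefficients:
  1 = 29 - 2×14
  ... = 1109×(236) + 3399×(-77)
So 1109×(236) ≡ 1 (mod 3399); multiply by 1832: y ≡ 432352 (mod 3399).
Smallest nonnegative: y = 432352 mod 3399 = 679.

679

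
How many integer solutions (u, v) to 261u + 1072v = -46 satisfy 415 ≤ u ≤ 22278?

20

gcd(1072, 261) = 1  (1072 = 4·261 + 28, 261 = 9·28 + 9, 28 = 3·9 + 1, 9 = 9·1).
Back-substituting, 261·(-115) + 1072·(28) = 1.
Scale by -46: particular solution (5290, -1288); reduce u mod 1072: (1002, -244).
General solution: u = 1002 + 1072t, v = -244 - 261t for integer t.
415 ≤ 1002 + 1072t ≤ 22278 gives t ∈ [0, 19], which is 20 values.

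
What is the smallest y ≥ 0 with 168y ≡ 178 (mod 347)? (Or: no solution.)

gcd(347, 168) = 1  (347 = 2×168 + 11, 168 = 15×11 + 3, 11 = 3×3 + 2, 3 = 1×2 + 1, 2 = 2×1).
1 divides 178, so solutions exist.
Back-substituting, 168×(126) + 347×(-61) = 1.
So 168×(126) ≡ 1 (mod 347); multiply by 178: y ≡ 22428 (mod 347).
Smallest nonnegative: y = 22428 mod 347 = 220.

220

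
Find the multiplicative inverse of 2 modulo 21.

gcd(21, 2) = 1  (21 = 10·2 + 1, 2 = 2·1).
Back-substituting, 2·(-10) + 21·(1) = 1.
So 2·-10 ≡ 1 (mod 21), and -10 mod 21 = 11.

11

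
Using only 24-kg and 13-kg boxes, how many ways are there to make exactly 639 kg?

Need nonnegative integers with 24j + 13k = 639.
gcd(24, 13) = 1, and 24·(6) + 13·(-11) = 1.
So (j₀, k₀) = (3834, -7029); general j = 3834 + 13t, k = -7029 - 24t.
j ≥ 0 ⇒ t ≥ -294; k ≥ 0 ⇒ t ≤ -293. That's 2 values of t.

2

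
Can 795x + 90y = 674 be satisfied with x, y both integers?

no

gcd(795, 90) = 15  (795 = 8·90 + 75, 90 = 1·75 + 15, 75 = 5·15).
15 does not divide 674 (remainder 14), so no integer solutions.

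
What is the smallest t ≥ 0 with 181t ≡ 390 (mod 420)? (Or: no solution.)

30

gcd(420, 181) = 1.
1 divides 390, so solutions exist.
By Bézout, 181×(181) + 420×(-78) = 1.
So 181×(181) ≡ 1 (mod 420); multiply by 390: t ≡ 70590 (mod 420).
Smallest nonnegative: t = 70590 mod 420 = 30.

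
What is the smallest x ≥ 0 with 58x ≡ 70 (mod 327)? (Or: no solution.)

238

gcd(327, 58) = 1  (327 = 5×58 + 37, 58 = 1×37 + 21, 37 = 1×21 + 16, 21 = 1×16 + 5, 16 = 3×5 + 1, 5 = 5×1).
1 divides 70, so solutions exist.
Back-substituting, 58×(-62) + 327×(11) = 1.
So 58×(-62) ≡ 1 (mod 327); multiply by 70: x ≡ -4340 (mod 327).
Smallest nonnegative: x = -4340 mod 327 = 238.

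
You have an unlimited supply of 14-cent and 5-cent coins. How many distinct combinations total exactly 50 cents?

1

Need nonnegative integers with 14j + 5k = 50.
gcd(14, 5) = 1, and 14·(-1) + 5·(3) = 1.
So (j₀, k₀) = (-50, 150); general j = -50 + 5t, k = 150 - 14t.
j ≥ 0 ⇒ t ≥ 10; k ≥ 0 ⇒ t ≤ 10. That's 1 value of t.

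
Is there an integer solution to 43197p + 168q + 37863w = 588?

gcd(43197, 168) = 21  (43197 = 257*168 + 21, 168 = 8*21).
gcd(21, 37863) = 21.
21 divides 588, so integer solutions exist.

yes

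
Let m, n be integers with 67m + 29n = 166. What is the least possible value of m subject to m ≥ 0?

gcd(67, 29):
  67 = 2×29 + 9
  29 = 3×9 + 2
  9 = 4×2 + 1
  2 = 2×1
so gcd(67, 29) = 1.
1 divides 166, so solutions exist.
Back-substitute for Bézout coefficients:
  1 = 9 - 4×2
  ... = 67×(13) + 29×(-30)
Scale by 166/1 = 166: (m₀, n₀) = (2158, -4980).
General solution: m = 2158 + 29t, n = -4980 - 67t for integer t.
m ≥ 0: smallest is 2158 mod 29 = 12 (at t = -74), with n = -22.

12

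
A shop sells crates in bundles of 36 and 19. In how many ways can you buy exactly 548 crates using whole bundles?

1

Need nonnegative integers with 36j + 19k = 548.
gcd(36, 19) = 1, and 36·(9) + 19·(-17) = 1.
So (j₀, k₀) = (4932, -9316); general j = 4932 + 19t, k = -9316 - 36t.
j ≥ 0 ⇒ t ≥ -259; k ≥ 0 ⇒ t ≤ -259. That's 1 value of t.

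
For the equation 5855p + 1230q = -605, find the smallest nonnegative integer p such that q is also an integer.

173

gcd(5855, 1230) = 5  (5855 = 4·1230 + 935, 1230 = 1·935 + 295, 935 = 3·295 + 50, 295 = 5·50 + 45, 50 = 1·45 + 5, 45 = 9·5).
5 divides -605, so solutions exist.
Back-substituting, 5855·(25) + 1230·(-119) = 5.
Scale by -605/5 = -121: (p₀, q₀) = (-3025, 14399).
General solution: p = -3025 + 246t, q = 14399 - 1171t for integer t.
p ≥ 0: smallest is -3025 mod 246 = 173 (at t = 13), with q = -824.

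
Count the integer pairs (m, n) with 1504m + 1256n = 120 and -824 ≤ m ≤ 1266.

13

gcd(1504, 1256):
  1504 = 1*1256 + 248
  1256 = 5*248 + 16
  248 = 15*16 + 8
  16 = 2*8
so gcd(1504, 1256) = 8.
Back-substitute for Bézout coefficients:
  8 = 248 - 15*16
  ... = 1504*(76) + 1256*(-91)
Scale by 15: particular solution (1140, -1365); reduce m mod 157: (41, -49).
General solution: m = 41 + 157t, n = -49 - 188t for integer t.
-824 ≤ 41 + 157t ≤ 1266 gives t ∈ [-5, 7], which is 13 values.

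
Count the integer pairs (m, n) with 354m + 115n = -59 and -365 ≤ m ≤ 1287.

gcd(354, 115) = 1  (354 = 3·115 + 9, 115 = 12·9 + 7, 9 = 1·7 + 2, 7 = 3·2 + 1, 2 = 2·1).
Back-substituting, 354·(-51) + 115·(157) = 1.
Scale by -59: particular solution (3009, -9263); reduce m mod 115: (19, -59).
General solution: m = 19 + 115t, n = -59 - 354t for integer t.
-365 ≤ 19 + 115t ≤ 1287 gives t ∈ [-3, 11], which is 15 values.

15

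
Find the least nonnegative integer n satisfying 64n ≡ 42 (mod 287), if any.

189

gcd(287, 64):
  287 = 4×64 + 31
  64 = 2×31 + 2
  31 = 15×2 + 1
  2 = 2×1
so gcd(287, 64) = 1.
1 divides 42, so solutions exist.
Back-substitute for Bézout coefficients:
  1 = 31 - 15×2
  ... = 64×(-139) + 287×(31)
So 64×(-139) ≡ 1 (mod 287); multiply by 42: n ≡ -5838 (mod 287).
Smallest nonnegative: n = -5838 mod 287 = 189.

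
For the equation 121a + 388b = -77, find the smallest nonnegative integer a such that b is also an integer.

211

gcd(388, 121) = 1.
1 divides -77, so solutions exist.
By Bézout, 121×(93) + 388×(-29) = 1.
Scale by -77/1 = -77: (a₀, b₀) = (-7161, 2233).
General solution: a = -7161 + 388t, b = 2233 - 121t for integer t.
a ≥ 0: smallest is -7161 mod 388 = 211 (at t = 19), with b = -66.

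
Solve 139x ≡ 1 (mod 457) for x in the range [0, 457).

gcd(457, 139) = 1.
By Bézout, 139×(217) + 457×(-66) = 1.
So 139×217 ≡ 1 (mod 457), and 217 mod 457 = 217.

217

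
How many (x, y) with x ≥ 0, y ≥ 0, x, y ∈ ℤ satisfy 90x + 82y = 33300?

gcd(90, 82):
  90 = 1×82 + 8
  82 = 10×8 + 2
  8 = 4×2
so gcd(90, 82) = 2.
Back-substitute for Bézout coefficients:
  2 = 82 - 10×8
  ... = 90×(-10) + 82×(11)
Scale by 16650: one solution is (-166500, 183150). Reduce x mod 41: (1, 405).
General: x = 1 + 41t, y = 405 - 45t.
x ≥ 0 ⇒ t ≥ 0; y ≥ 0 ⇒ t ≤ 9. So t ∈ [0, 9]: 10 solutions.

10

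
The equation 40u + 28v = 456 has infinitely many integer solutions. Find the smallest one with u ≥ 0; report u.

3

gcd(40, 28):
  40 = 1·28 + 12
  28 = 2·12 + 4
  12 = 3·4
so gcd(40, 28) = 4.
4 divides 456, so solutions exist.
Back-substitute for Bézout coefficients:
  4 = 28 - 2·12
  ... = 40·(-2) + 28·(3)
Scale by 456/4 = 114: (u₀, v₀) = (-228, 342).
General solution: u = -228 + 7t, v = 342 - 10t for integer t.
u ≥ 0: smallest is -228 mod 7 = 3 (at t = 33), with v = 12.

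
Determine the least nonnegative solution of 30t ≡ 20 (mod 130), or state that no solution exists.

gcd(130, 30):
  130 = 4×30 + 10
  30 = 3×10
so gcd(130, 30) = 10.
10 divides 20, so solutions exist.
Back-substitute for Bézout coefficients:
  10 = 130 - 4×30
  ... = 30×(-4) + 130×(1)
So 30×(-4) ≡ 10 (mod 130); multiply by 2: t ≡ -8 (mod 13).
Smallest nonnegative: t = -8 mod 13 = 5.

5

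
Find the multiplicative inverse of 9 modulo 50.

39

gcd(50, 9) = 1  (50 = 5·9 + 5, 9 = 1·5 + 4, 5 = 1·4 + 1, 4 = 4·1).
Back-substituting, 9·(-11) + 50·(2) = 1.
So 9·-11 ≡ 1 (mod 50), and -11 mod 50 = 39.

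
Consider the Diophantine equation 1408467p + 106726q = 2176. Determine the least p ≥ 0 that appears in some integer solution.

4786

gcd(1408467, 106726):
  1408467 = 13×106726 + 21029
  106726 = 5×21029 + 1581
  21029 = 13×1581 + 476
  1581 = 3×476 + 153
  476 = 3×153 + 17
  153 = 9×17
so gcd(1408467, 106726) = 17.
17 divides 2176, so solutions exist.
Back-substitute for Bézout coefficients:
  17 = 476 - 3×153
  ... = 1408467×(675) + 106726×(-8908)
Scale by 2176/17 = 128: (p₀, q₀) = (86400, -1140224).
General solution: p = 86400 + 6278t, q = -1140224 - 82851t for integer t.
p ≥ 0: smallest is 86400 mod 6278 = 4786 (at t = -13), with q = -63161.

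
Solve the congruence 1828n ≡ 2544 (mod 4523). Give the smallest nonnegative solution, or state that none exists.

2060

gcd(4523, 1828) = 1.
1 divides 2544, so solutions exist.
By Bézout, 1828·(-433) + 4523·(175) = 1.
So 1828·(-433) ≡ 1 (mod 4523); multiply by 2544: n ≡ -1101552 (mod 4523).
Smallest nonnegative: n = -1101552 mod 4523 = 2060.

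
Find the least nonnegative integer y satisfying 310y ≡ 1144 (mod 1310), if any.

no solution

gcd(1310, 310) = 10  (1310 = 4*310 + 70, 310 = 4*70 + 30, 70 = 2*30 + 10, 30 = 3*10).
10 does not divide 1144, so the congruence has no solution.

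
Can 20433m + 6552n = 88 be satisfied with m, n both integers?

gcd(20433, 6552) = 21.
21 does not divide 88 (remainder 4), so no integer solutions.

no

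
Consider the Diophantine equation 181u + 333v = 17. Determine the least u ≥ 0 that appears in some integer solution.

116

gcd(333, 181):
  333 = 1·181 + 152
  181 = 1·152 + 29
  152 = 5·29 + 7
  29 = 4·7 + 1
  7 = 7·1
so gcd(333, 181) = 1.
1 divides 17, so solutions exist.
Back-substitute for Bézout coefficients:
  1 = 29 - 4·7
  ... = 181·(46) + 333·(-25)
Scale by 17/1 = 17: (u₀, v₀) = (782, -425).
General solution: u = 782 + 333t, v = -425 - 181t for integer t.
u ≥ 0: smallest is 782 mod 333 = 116 (at t = -2), with v = -63.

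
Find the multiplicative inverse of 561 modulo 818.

gcd(818, 561) = 1  (818 = 1*561 + 257, 561 = 2*257 + 47, 257 = 5*47 + 22, 47 = 2*22 + 3, 22 = 7*3 + 1, 3 = 3*1).
Back-substituting, 561*(-261) + 818*(179) = 1.
So 561*-261 ≡ 1 (mod 818), and -261 mod 818 = 557.

557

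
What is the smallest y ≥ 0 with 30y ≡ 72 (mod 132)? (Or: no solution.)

20

gcd(132, 30) = 6  (132 = 4×30 + 12, 30 = 2×12 + 6, 12 = 2×6).
6 divides 72, so solutions exist.
Back-substituting, 30×(9) + 132×(-2) = 6.
So 30×(9) ≡ 6 (mod 132); multiply by 12: y ≡ 108 (mod 22).
Smallest nonnegative: y = 108 mod 22 = 20.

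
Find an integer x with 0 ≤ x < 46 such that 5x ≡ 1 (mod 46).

gcd(46, 5) = 1  (46 = 9*5 + 1, 5 = 5*1).
Back-substituting, 5*(-9) + 46*(1) = 1.
So 5*-9 ≡ 1 (mod 46), and -9 mod 46 = 37.

37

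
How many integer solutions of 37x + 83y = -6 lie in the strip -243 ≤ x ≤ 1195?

gcd(83, 37) = 1.
By Bézout, 37*(9) + 83*(-4) = 1.
Particular solution: (29, -13).
General solution: x = 29 + 83t, y = -13 - 37t for integer t.
-243 ≤ 29 + 83t ≤ 1195 gives t ∈ [-3, 14], which is 18 values.

18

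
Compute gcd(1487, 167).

gcd(1487, 167):
  1487 = 8×167 + 151
  167 = 1×151 + 16
  151 = 9×16 + 7
  16 = 2×7 + 2
  7 = 3×2 + 1
  2 = 2×1
so gcd(1487, 167) = 1.

1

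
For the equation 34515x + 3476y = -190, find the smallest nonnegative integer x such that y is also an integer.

2058

gcd(34515, 3476):
  34515 = 9×3476 + 3231
  3476 = 1×3231 + 245
  3231 = 13×245 + 46
  245 = 5×46 + 15
  46 = 3×15 + 1
  15 = 15×1
so gcd(34515, 3476) = 1.
1 divides -190, so solutions exist.
Back-substitute for Bézout coefficients:
  1 = 46 - 3×15
  ... = 34515×(227) + 3476×(-2254)
Scale by -190/1 = -190: (x₀, y₀) = (-43130, 428260).
General solution: x = -43130 + 3476t, y = 428260 - 34515t for integer t.
x ≥ 0: smallest is -43130 mod 3476 = 2058 (at t = 13), with y = -20435.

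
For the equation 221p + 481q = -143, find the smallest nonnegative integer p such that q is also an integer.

gcd(481, 221):
  481 = 2×221 + 39
  221 = 5×39 + 26
  39 = 1×26 + 13
  26 = 2×13
so gcd(481, 221) = 13.
13 divides -143, so solutions exist.
Back-substitute for Bézout coefficients:
  13 = 39 - 1×26
  ... = 221×(-13) + 481×(6)
Scale by -143/13 = -11: (p₀, q₀) = (143, -66).
General solution: p = 143 + 37t, q = -66 - 17t for integer t.
p ≥ 0: smallest is 143 mod 37 = 32 (at t = -3), with q = -15.

32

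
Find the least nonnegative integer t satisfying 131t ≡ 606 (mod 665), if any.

gcd(665, 131):
  665 = 5·131 + 10
  131 = 13·10 + 1
  10 = 10·1
so gcd(665, 131) = 1.
1 divides 606, so solutions exist.
Back-substitute for Bézout coefficients:
  1 = 131 - 13·10
  ... = 131·(66) + 665·(-13)
So 131·(66) ≡ 1 (mod 665); multiply by 606: t ≡ 39996 (mod 665).
Smallest nonnegative: t = 39996 mod 665 = 96.

96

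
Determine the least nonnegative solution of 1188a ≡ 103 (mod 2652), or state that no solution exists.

no solution

gcd(2652, 1188) = 12.
12 does not divide 103, so the congruence has no solution.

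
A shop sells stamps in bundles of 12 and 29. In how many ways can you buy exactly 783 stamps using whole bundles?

3

Need nonnegative integers with 12j + 29k = 783.
gcd(12, 29) = 1, and 12·(-12) + 29·(5) = 1.
So (j₀, k₀) = (-9396, 3915); general j = -9396 + 29t, k = 3915 - 12t.
j ≥ 0 ⇒ t ≥ 324; k ≥ 0 ⇒ t ≤ 326. That's 3 values of t.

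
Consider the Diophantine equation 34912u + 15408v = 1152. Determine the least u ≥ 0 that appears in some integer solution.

gcd(34912, 15408):
  34912 = 2·15408 + 4096
  15408 = 3·4096 + 3120
  4096 = 1·3120 + 976
  3120 = 3·976 + 192
  976 = 5·192 + 16
  192 = 12·16
so gcd(34912, 15408) = 16.
16 divides 1152, so solutions exist.
Back-substitute for Bézout coefficients:
  16 = 976 - 5·192
  ... = 34912·(79) + 15408·(-179)
Scale by 1152/16 = 72: (u₀, v₀) = (5688, -12888).
General solution: u = 5688 + 963t, v = -12888 - 2182t for integer t.
u ≥ 0: smallest is 5688 mod 963 = 873 (at t = -5), with v = -1978.

873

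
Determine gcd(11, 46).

gcd(46, 11) = 1  (46 = 4×11 + 2, 11 = 5×2 + 1, 2 = 2×1).

1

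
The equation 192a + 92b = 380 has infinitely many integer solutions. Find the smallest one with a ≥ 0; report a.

gcd(192, 92) = 4.
4 divides 380, so solutions exist.
By Bézout, 192·(-11) + 92·(23) = 4.
Scale by 380/4 = 95: (a₀, b₀) = (-1045, 2185).
General solution: a = -1045 + 23t, b = 2185 - 48t for integer t.
a ≥ 0: smallest is -1045 mod 23 = 13 (at t = 46), with b = -23.

13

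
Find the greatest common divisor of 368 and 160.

16

gcd(368, 160):
  368 = 2·160 + 48
  160 = 3·48 + 16
  48 = 3·16
so gcd(368, 160) = 16.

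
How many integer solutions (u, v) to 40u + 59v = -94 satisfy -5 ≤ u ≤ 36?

gcd(59, 40):
  59 = 1*40 + 19
  40 = 2*19 + 2
  19 = 9*2 + 1
  2 = 2*1
so gcd(59, 40) = 1.
Back-substitute for Bézout coefficients:
  1 = 19 - 9*2
  ... = 40*(-28) + 59*(19)
Scale by -94: particular solution (2632, -1786); reduce u mod 59: (36, -26).
General solution: u = 36 + 59t, v = -26 - 40t for integer t.
-5 ≤ 36 + 59t ≤ 36 gives t ∈ [0, 0], which is 1 value.

1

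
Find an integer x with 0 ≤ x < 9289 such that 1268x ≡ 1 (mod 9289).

gcd(9289, 1268):
  9289 = 7·1268 + 413
  1268 = 3·413 + 29
  413 = 14·29 + 7
  29 = 4·7 + 1
  7 = 7·1
so gcd(9289, 1268) = 1.
Back-substitute for Bézout coefficients:
  1 = 29 - 4·7
  ... = 1268·(1282) + 9289·(-175)
So 1268·1282 ≡ 1 (mod 9289), and 1282 mod 9289 = 1282.

1282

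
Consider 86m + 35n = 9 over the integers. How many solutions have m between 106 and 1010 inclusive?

gcd(86, 35):
  86 = 2·35 + 16
  35 = 2·16 + 3
  16 = 5·3 + 1
  3 = 3·1
so gcd(86, 35) = 1.
Back-substitute for Bézout coefficients:
  1 = 16 - 5·3
  ... = 86·(11) + 35·(-27)
Scale by 9: particular solution (99, -243); reduce m mod 35: (29, -71).
General solution: m = 29 + 35t, n = -71 - 86t for integer t.
106 ≤ 29 + 35t ≤ 1010 gives t ∈ [3, 28], which is 26 values.

26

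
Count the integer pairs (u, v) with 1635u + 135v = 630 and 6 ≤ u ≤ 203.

gcd(1635, 135) = 15  (1635 = 12×135 + 15, 135 = 9×15).
Back-substituting, 1635×(1) + 135×(-12) = 15.
Scale by 42: particular solution (42, -504); reduce u mod 9: (6, -68).
General solution: u = 6 + 9t, v = -68 - 109t for integer t.
6 ≤ 6 + 9t ≤ 203 gives t ∈ [0, 21], which is 22 values.

22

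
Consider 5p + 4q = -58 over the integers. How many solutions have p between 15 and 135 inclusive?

gcd(5, 4) = 1.
By Bézout, 5×(1) + 4×(-1) = 1.
Particular solution: (2, -17).
General solution: p = 2 + 4t, q = -17 - 5t for integer t.
15 ≤ 2 + 4t ≤ 135 gives t ∈ [4, 33], which is 30 values.

30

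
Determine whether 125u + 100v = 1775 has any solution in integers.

gcd(125, 100) = 25.
25 divides 1775, so integer solutions exist.

yes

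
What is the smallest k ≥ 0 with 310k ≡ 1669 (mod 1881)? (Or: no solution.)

gcd(1881, 310) = 1  (1881 = 6·310 + 21, 310 = 14·21 + 16, 21 = 1·16 + 5, 16 = 3·5 + 1, 5 = 5·1).
1 divides 1669, so solutions exist.
Back-substituting, 310·(358) + 1881·(-59) = 1.
So 310·(358) ≡ 1 (mod 1881); multiply by 1669: k ≡ 597502 (mod 1881).
Smallest nonnegative: k = 597502 mod 1881 = 1225.

1225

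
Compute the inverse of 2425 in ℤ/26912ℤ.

20553

gcd(26912, 2425) = 1.
By Bézout, 2425×(-6359) + 26912×(573) = 1.
So 2425×-6359 ≡ 1 (mod 26912), and -6359 mod 26912 = 20553.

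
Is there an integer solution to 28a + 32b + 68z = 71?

gcd(32, 28):
  32 = 1*28 + 4
  28 = 7*4
so gcd(32, 28) = 4.
gcd(4, 68) = 4.
4 does not divide 71 (remainder 3), so no integer solutions.

no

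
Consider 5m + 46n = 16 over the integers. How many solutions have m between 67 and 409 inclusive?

8

gcd(46, 5):
  46 = 9·5 + 1
  5 = 5·1
so gcd(46, 5) = 1.
Back-substitute for Bézout coefficients:
  1 = 46 - 9·5
  ... = 5·(-9) + 46·(1)
Scale by 16: particular solution (-144, 16); reduce m mod 46: (40, -4).
General solution: m = 40 + 46t, n = -4 - 5t for integer t.
67 ≤ 40 + 46t ≤ 409 gives t ∈ [1, 8], which is 8 values.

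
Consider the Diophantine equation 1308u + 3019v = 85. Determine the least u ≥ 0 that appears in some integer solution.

gcd(3019, 1308) = 1  (3019 = 2×1308 + 403, 1308 = 3×403 + 99, 403 = 4×99 + 7, 99 = 14×7 + 1, 7 = 7×1).
1 divides 85, so solutions exist.
Back-substituting, 1308×(427) + 3019×(-185) = 1.
Scale by 85/1 = 85: (u₀, v₀) = (36295, -15725).
General solution: u = 36295 + 3019t, v = -15725 - 1308t for integer t.
u ≥ 0: smallest is 36295 mod 3019 = 67 (at t = -12), with v = -29.

67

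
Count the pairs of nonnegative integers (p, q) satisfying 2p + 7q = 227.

gcd(7, 2) = 1.
By Bézout, 2*(-3) + 7*(1) = 1.
One solution: (5, 31).
General: p = 5 + 7t, q = 31 - 2t.
p ≥ 0 ⇒ t ≥ 0; q ≥ 0 ⇒ t ≤ 15. So t ∈ [0, 15]: 16 solutions.

16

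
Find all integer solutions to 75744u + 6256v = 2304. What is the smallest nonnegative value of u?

171

gcd(75744, 6256) = 16  (75744 = 12*6256 + 672, 6256 = 9*672 + 208, 672 = 3*208 + 48, 208 = 4*48 + 16, 48 = 3*16).
16 divides 2304, so solutions exist.
Back-substituting, 75744*(-121) + 6256*(1465) = 16.
Scale by 2304/16 = 144: (u₀, v₀) = (-17424, 210960).
General solution: u = -17424 + 391t, v = 210960 - 4734t for integer t.
u ≥ 0: smallest is -17424 mod 391 = 171 (at t = 45), with v = -2070.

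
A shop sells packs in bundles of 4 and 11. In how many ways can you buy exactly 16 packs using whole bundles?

Need nonnegative integers with 4j + 11k = 16.
gcd(4, 11) = 1, and 4·(3) + 11·(-1) = 1.
So (j₀, k₀) = (48, -16); general j = 48 + 11t, k = -16 - 4t.
j ≥ 0 ⇒ t ≥ -4; k ≥ 0 ⇒ t ≤ -4. That's 1 value of t.

1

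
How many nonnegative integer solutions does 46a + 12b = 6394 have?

gcd(46, 12) = 2.
By Bézout, 46×(-1) + 12×(4) = 2.
One solution: (1, 529).
General: a = 1 + 6t, b = 529 - 23t.
a ≥ 0 ⇒ t ≥ 0; b ≥ 0 ⇒ t ≤ 23. So t ∈ [0, 23]: 24 solutions.

24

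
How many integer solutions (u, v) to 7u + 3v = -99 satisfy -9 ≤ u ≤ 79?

30

gcd(7, 3) = 1  (7 = 2·3 + 1, 3 = 3·1).
Back-substituting, 7·(1) + 3·(-2) = 1.
Scale by -99: particular solution (-99, 198); reduce u mod 3: (0, -33).
General solution: u = 0 + 3t, v = -33 - 7t for integer t.
-9 ≤ 0 + 3t ≤ 79 gives t ∈ [-3, 26], which is 30 values.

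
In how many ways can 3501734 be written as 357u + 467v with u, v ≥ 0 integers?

gcd(467, 357):
  467 = 1·357 + 110
  357 = 3·110 + 27
  110 = 4·27 + 2
  27 = 13·2 + 1
  2 = 2·1
so gcd(467, 357) = 1.
Back-substitute for Bézout coefficients:
  1 = 27 - 13·2
  ... = 357·(225) + 467·(-172)
Scale by 3501734: one solution is (787890150, -602298248). Reduce u mod 467: (440, 7162).
General: u = 440 + 467t, v = 7162 - 357t.
u ≥ 0 ⇒ t ≥ 0; v ≥ 0 ⇒ t ≤ 20. So t ∈ [0, 20]: 21 solutions.

21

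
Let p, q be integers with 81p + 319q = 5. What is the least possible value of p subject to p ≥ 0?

gcd(319, 81) = 1  (319 = 3*81 + 76, 81 = 1*76 + 5, 76 = 15*5 + 1, 5 = 5*1).
1 divides 5, so solutions exist.
Back-substituting, 81*(-63) + 319*(16) = 1.
Scale by 5/1 = 5: (p₀, q₀) = (-315, 80).
General solution: p = -315 + 319t, q = 80 - 81t for integer t.
p ≥ 0: smallest is -315 mod 319 = 4 (at t = 1), with q = -1.

4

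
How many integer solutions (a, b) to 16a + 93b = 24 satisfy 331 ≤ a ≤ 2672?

25

gcd(93, 16) = 1.
By Bézout, 16·(-29) + 93·(5) = 1.
Particular solution: (48, -8).
General solution: a = 48 + 93t, b = -8 - 16t for integer t.
331 ≤ 48 + 93t ≤ 2672 gives t ∈ [4, 28], which is 25 values.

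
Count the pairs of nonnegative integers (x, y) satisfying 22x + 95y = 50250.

24

gcd(95, 22) = 1.
By Bézout, 22×(13) + 95×(-3) = 1.
One solution: (30, 522).
General: x = 30 + 95t, y = 522 - 22t.
x ≥ 0 ⇒ t ≥ 0; y ≥ 0 ⇒ t ≤ 23. So t ∈ [0, 23]: 24 solutions.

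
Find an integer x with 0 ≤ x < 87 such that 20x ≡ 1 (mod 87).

74

gcd(87, 20) = 1  (87 = 4*20 + 7, 20 = 2*7 + 6, 7 = 1*6 + 1, 6 = 6*1).
Back-substituting, 20*(-13) + 87*(3) = 1.
So 20*-13 ≡ 1 (mod 87), and -13 mod 87 = 74.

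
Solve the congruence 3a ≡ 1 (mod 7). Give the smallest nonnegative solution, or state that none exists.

5

gcd(7, 3):
  7 = 2·3 + 1
  3 = 3·1
so gcd(7, 3) = 1.
1 divides 1, so solutions exist.
Back-substitute for Bézout coefficients:
  1 = 7 - 2·3
  ... = 3·(-2) + 7·(1)
So 3·(-2) ≡ 1 (mod 7); multiply by 1: a ≡ -2 (mod 7).
Smallest nonnegative: a = -2 mod 7 = 5.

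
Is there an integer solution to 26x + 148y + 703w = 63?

yes

gcd(148, 26) = 2  (148 = 5×26 + 18, 26 = 1×18 + 8, 18 = 2×8 + 2, 8 = 4×2).
gcd(2, 703) = 1.
1 divides 63, so integer solutions exist.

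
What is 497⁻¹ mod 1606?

gcd(1606, 497):
  1606 = 3*497 + 115
  497 = 4*115 + 37
  115 = 3*37 + 4
  37 = 9*4 + 1
  4 = 4*1
so gcd(1606, 497) = 1.
Back-substitute for Bézout coefficients:
  1 = 37 - 9*4
  ... = 497*(391) + 1606*(-121)
So 497*391 ≡ 1 (mod 1606), and 391 mod 1606 = 391.

391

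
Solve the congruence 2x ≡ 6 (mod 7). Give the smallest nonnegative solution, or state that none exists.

3

gcd(7, 2):
  7 = 3·2 + 1
  2 = 2·1
so gcd(7, 2) = 1.
1 divides 6, so solutions exist.
Back-substitute for Bézout coefficients:
  1 = 7 - 3·2
  ... = 2·(-3) + 7·(1)
So 2·(-3) ≡ 1 (mod 7); multiply by 6: x ≡ -18 (mod 7).
Smallest nonnegative: x = -18 mod 7 = 3.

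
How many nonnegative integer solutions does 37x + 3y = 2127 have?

gcd(37, 3) = 1  (37 = 12*3 + 1, 3 = 3*1).
Back-substituting, 37*(1) + 3*(-12) = 1.
Scale by 2127: one solution is (2127, -25524). Reduce x mod 3: (0, 709).
General: x = 0 + 3t, y = 709 - 37t.
x ≥ 0 ⇒ t ≥ 0; y ≥ 0 ⇒ t ≤ 19. So t ∈ [0, 19]: 20 solutions.

20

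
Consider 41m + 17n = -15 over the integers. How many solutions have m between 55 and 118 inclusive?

gcd(41, 17) = 1.
By Bézout, 41·(5) + 17·(-12) = 1.
Particular solution: (10, -25).
General solution: m = 10 + 17t, n = -25 - 41t for integer t.
55 ≤ 10 + 17t ≤ 118 gives t ∈ [3, 6], which is 4 values.

4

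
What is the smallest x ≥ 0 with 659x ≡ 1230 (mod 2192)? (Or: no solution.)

1818

gcd(2192, 659) = 1.
1 divides 1230, so solutions exist.
By Bézout, 659×(-469) + 2192×(141) = 1.
So 659×(-469) ≡ 1 (mod 2192); multiply by 1230: x ≡ -576870 (mod 2192).
Smallest nonnegative: x = -576870 mod 2192 = 1818.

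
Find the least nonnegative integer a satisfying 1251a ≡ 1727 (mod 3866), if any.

gcd(3866, 1251):
  3866 = 3*1251 + 113
  1251 = 11*113 + 8
  113 = 14*8 + 1
  8 = 8*1
so gcd(3866, 1251) = 1.
1 divides 1727, so solutions exist.
Back-substitute for Bézout coefficients:
  1 = 113 - 14*8
  ... = 1251*(-479) + 3866*(155)
So 1251*(-479) ≡ 1 (mod 3866); multiply by 1727: a ≡ -827233 (mod 3866).
Smallest nonnegative: a = -827233 mod 3866 = 91.

91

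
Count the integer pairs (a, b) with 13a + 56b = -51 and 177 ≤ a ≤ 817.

gcd(56, 13) = 1  (56 = 4·13 + 4, 13 = 3·4 + 1, 4 = 4·1).
Back-substituting, 13·(13) + 56·(-3) = 1.
Scale by -51: particular solution (-663, 153); reduce a mod 56: (9, -3).
General solution: a = 9 + 56t, b = -3 - 13t for integer t.
177 ≤ 9 + 56t ≤ 817 gives t ∈ [3, 14], which is 12 values.

12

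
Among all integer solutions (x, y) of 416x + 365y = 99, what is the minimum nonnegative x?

gcd(416, 365):
  416 = 1*365 + 51
  365 = 7*51 + 8
  51 = 6*8 + 3
  8 = 2*3 + 2
  3 = 1*2 + 1
  2 = 2*1
so gcd(416, 365) = 1.
1 divides 99, so solutions exist.
Back-substitute for Bézout coefficients:
  1 = 3 - 1*2
  ... = 416*(136) + 365*(-155)
Scale by 99/1 = 99: (x₀, y₀) = (13464, -15345).
General solution: x = 13464 + 365t, y = -15345 - 416t for integer t.
x ≥ 0: smallest is 13464 mod 365 = 324 (at t = -36), with y = -369.

324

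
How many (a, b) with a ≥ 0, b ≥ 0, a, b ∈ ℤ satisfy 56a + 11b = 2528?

4

gcd(56, 11) = 1.
By Bézout, 56*(1) + 11*(-5) = 1.
One solution: (9, 184).
General: a = 9 + 11t, b = 184 - 56t.
a ≥ 0 ⇒ t ≥ 0; b ≥ 0 ⇒ t ≤ 3. So t ∈ [0, 3]: 4 solutions.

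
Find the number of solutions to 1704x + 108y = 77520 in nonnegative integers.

5

gcd(1704, 108) = 12.
By Bézout, 1704*(4) + 108*(-63) = 12.
One solution: (1, 702).
General: x = 1 + 9t, y = 702 - 142t.
x ≥ 0 ⇒ t ≥ 0; y ≥ 0 ⇒ t ≤ 4. So t ∈ [0, 4]: 5 solutions.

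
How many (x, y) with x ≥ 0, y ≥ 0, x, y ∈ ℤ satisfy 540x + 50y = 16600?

gcd(540, 50):
  540 = 10×50 + 40
  50 = 1×40 + 10
  40 = 4×10
so gcd(540, 50) = 10.
Back-substitute for Bézout coefficients:
  10 = 50 - 1×40
  ... = 540×(-1) + 50×(11)
Scale by 1660: one solution is (-1660, 18260). Reduce x mod 5: (0, 332).
General: x = 0 + 5t, y = 332 - 54t.
x ≥ 0 ⇒ t ≥ 0; y ≥ 0 ⇒ t ≤ 6. So t ∈ [0, 6]: 7 solutions.

7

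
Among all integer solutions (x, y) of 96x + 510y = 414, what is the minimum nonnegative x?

84

gcd(510, 96) = 6  (510 = 5·96 + 30, 96 = 3·30 + 6, 30 = 5·6).
6 divides 414, so solutions exist.
Back-substituting, 96·(16) + 510·(-3) = 6.
Scale by 414/6 = 69: (x₀, y₀) = (1104, -207).
General solution: x = 1104 + 85t, y = -207 - 16t for integer t.
x ≥ 0: smallest is 1104 mod 85 = 84 (at t = -12), with y = -15.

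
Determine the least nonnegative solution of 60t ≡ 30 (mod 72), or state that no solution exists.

gcd(72, 60) = 12  (72 = 1×60 + 12, 60 = 5×12).
12 does not divide 30, so the congruence has no solution.

no solution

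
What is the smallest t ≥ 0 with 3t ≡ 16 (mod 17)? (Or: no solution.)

gcd(17, 3) = 1  (17 = 5·3 + 2, 3 = 1·2 + 1, 2 = 2·1).
1 divides 16, so solutions exist.
Back-substituting, 3·(6) + 17·(-1) = 1.
So 3·(6) ≡ 1 (mod 17); multiply by 16: t ≡ 96 (mod 17).
Smallest nonnegative: t = 96 mod 17 = 11.

11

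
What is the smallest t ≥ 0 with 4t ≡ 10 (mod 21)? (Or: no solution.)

13

gcd(21, 4) = 1.
1 divides 10, so solutions exist.
By Bézout, 4·(-5) + 21·(1) = 1.
So 4·(-5) ≡ 1 (mod 21); multiply by 10: t ≡ -50 (mod 21).
Smallest nonnegative: t = -50 mod 21 = 13.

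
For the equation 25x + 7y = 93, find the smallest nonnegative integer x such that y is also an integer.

4

gcd(25, 7):
  25 = 3·7 + 4
  7 = 1·4 + 3
  4 = 1·3 + 1
  3 = 3·1
so gcd(25, 7) = 1.
1 divides 93, so solutions exist.
Back-substitute for Bézout coefficients:
  1 = 4 - 1·3
  ... = 25·(2) + 7·(-7)
Scale by 93/1 = 93: (x₀, y₀) = (186, -651).
General solution: x = 186 + 7t, y = -651 - 25t for integer t.
x ≥ 0: smallest is 186 mod 7 = 4 (at t = -26), with y = -1.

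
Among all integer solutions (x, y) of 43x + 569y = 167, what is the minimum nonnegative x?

gcd(569, 43):
  569 = 13·43 + 10
  43 = 4·10 + 3
  10 = 3·3 + 1
  3 = 3·1
so gcd(569, 43) = 1.
1 divides 167, so solutions exist.
Back-substitute for Bézout coefficients:
  1 = 10 - 3·3
  ... = 43·(-172) + 569·(13)
Scale by 167/1 = 167: (x₀, y₀) = (-28724, 2171).
General solution: x = -28724 + 569t, y = 2171 - 43t for integer t.
x ≥ 0: smallest is -28724 mod 569 = 295 (at t = 51), with y = -22.

295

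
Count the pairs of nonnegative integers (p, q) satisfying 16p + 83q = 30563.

23

gcd(83, 16):
  83 = 5*16 + 3
  16 = 5*3 + 1
  3 = 3*1
so gcd(83, 16) = 1.
Back-substitute for Bézout coefficients:
  1 = 16 - 5*3
  ... = 16*(26) + 83*(-5)
Scale by 30563: one solution is (794638, -152815). Reduce p mod 83: (79, 353).
General: p = 79 + 83t, q = 353 - 16t.
p ≥ 0 ⇒ t ≥ 0; q ≥ 0 ⇒ t ≤ 22. So t ∈ [0, 22]: 23 solutions.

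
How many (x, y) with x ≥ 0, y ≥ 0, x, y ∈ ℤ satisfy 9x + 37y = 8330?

gcd(37, 9) = 1  (37 = 4·9 + 1, 9 = 9·1).
Back-substituting, 9·(-4) + 37·(1) = 1.
Scale by 8330: one solution is (-33320, 8330). Reduce x mod 37: (17, 221).
General: x = 17 + 37t, y = 221 - 9t.
x ≥ 0 ⇒ t ≥ 0; y ≥ 0 ⇒ t ≤ 24. So t ∈ [0, 24]: 25 solutions.

25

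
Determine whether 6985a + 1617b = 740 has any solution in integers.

no

gcd(6985, 1617) = 11  (6985 = 4*1617 + 517, 1617 = 3*517 + 66, 517 = 7*66 + 55, 66 = 1*55 + 11, 55 = 5*11).
11 does not divide 740 (remainder 3), so no integer solutions.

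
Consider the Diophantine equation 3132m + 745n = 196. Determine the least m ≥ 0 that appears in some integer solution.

413

gcd(3132, 745):
  3132 = 4·745 + 152
  745 = 4·152 + 137
  152 = 1·137 + 15
  137 = 9·15 + 2
  15 = 7·2 + 1
  2 = 2·1
so gcd(3132, 745) = 1.
1 divides 196, so solutions exist.
Back-substitute for Bézout coefficients:
  1 = 15 - 7·2
  ... = 3132·(348) + 745·(-1463)
Scale by 196/1 = 196: (m₀, n₀) = (68208, -286748).
General solution: m = 68208 + 745t, n = -286748 - 3132t for integer t.
m ≥ 0: smallest is 68208 mod 745 = 413 (at t = -91), with n = -1736.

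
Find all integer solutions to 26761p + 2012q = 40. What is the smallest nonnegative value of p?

gcd(26761, 2012) = 1.
1 divides 40, so solutions exist.
By Bézout, 26761·(-143) + 2012·(1902) = 1.
Scale by 40/1 = 40: (p₀, q₀) = (-5720, 76080).
General solution: p = -5720 + 2012t, q = 76080 - 26761t for integer t.
p ≥ 0: smallest is -5720 mod 2012 = 316 (at t = 3), with q = -4203.

316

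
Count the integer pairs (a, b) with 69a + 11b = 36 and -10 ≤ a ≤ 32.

4

gcd(69, 11) = 1.
By Bézout, 69*(4) + 11*(-25) = 1.
Particular solution: (1, -3).
General solution: a = 1 + 11t, b = -3 - 69t for integer t.
-10 ≤ 1 + 11t ≤ 32 gives t ∈ [-1, 2], which is 4 values.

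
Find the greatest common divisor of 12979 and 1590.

1

gcd(12979, 1590) = 1  (12979 = 8×1590 + 259, 1590 = 6×259 + 36, 259 = 7×36 + 7, 36 = 5×7 + 1, 7 = 7×1).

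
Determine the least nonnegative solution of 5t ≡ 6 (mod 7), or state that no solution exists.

gcd(7, 5):
  7 = 1×5 + 2
  5 = 2×2 + 1
  2 = 2×1
so gcd(7, 5) = 1.
1 divides 6, so solutions exist.
Back-substitute for Bézout coefficients:
  1 = 5 - 2×2
  ... = 5×(3) + 7×(-2)
So 5×(3) ≡ 1 (mod 7); multiply by 6: t ≡ 18 (mod 7).
Smallest nonnegative: t = 18 mod 7 = 4.

4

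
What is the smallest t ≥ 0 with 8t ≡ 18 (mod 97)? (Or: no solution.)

gcd(97, 8):
  97 = 12*8 + 1
  8 = 8*1
so gcd(97, 8) = 1.
1 divides 18, so solutions exist.
Back-substitute for Bézout coefficients:
  1 = 97 - 12*8
  ... = 8*(-12) + 97*(1)
So 8*(-12) ≡ 1 (mod 97); multiply by 18: t ≡ -216 (mod 97).
Smallest nonnegative: t = -216 mod 97 = 75.

75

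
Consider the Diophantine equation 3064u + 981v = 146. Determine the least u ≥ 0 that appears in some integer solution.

212

gcd(3064, 981) = 1  (3064 = 3*981 + 121, 981 = 8*121 + 13, 121 = 9*13 + 4, 13 = 3*4 + 1, 4 = 4*1).
1 divides 146, so solutions exist.
Back-substituting, 3064*(-227) + 981*(709) = 1.
Scale by 146/1 = 146: (u₀, v₀) = (-33142, 103514).
General solution: u = -33142 + 981t, v = 103514 - 3064t for integer t.
u ≥ 0: smallest is -33142 mod 981 = 212 (at t = 34), with v = -662.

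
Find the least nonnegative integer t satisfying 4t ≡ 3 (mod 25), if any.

gcd(25, 4) = 1  (25 = 6×4 + 1, 4 = 4×1).
1 divides 3, so solutions exist.
Back-substituting, 4×(-6) + 25×(1) = 1.
So 4×(-6) ≡ 1 (mod 25); multiply by 3: t ≡ -18 (mod 25).
Smallest nonnegative: t = -18 mod 25 = 7.

7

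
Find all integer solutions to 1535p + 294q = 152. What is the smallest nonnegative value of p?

gcd(1535, 294):
  1535 = 5·294 + 65
  294 = 4·65 + 34
  65 = 1·34 + 31
  34 = 1·31 + 3
  31 = 10·3 + 1
  3 = 3·1
so gcd(1535, 294) = 1.
1 divides 152, so solutions exist.
Back-substitute for Bézout coefficients:
  1 = 31 - 10·3
  ... = 1535·(95) + 294·(-496)
Scale by 152/1 = 152: (p₀, q₀) = (14440, -75392).
General solution: p = 14440 + 294t, q = -75392 - 1535t for integer t.
p ≥ 0: smallest is 14440 mod 294 = 34 (at t = -49), with q = -177.

34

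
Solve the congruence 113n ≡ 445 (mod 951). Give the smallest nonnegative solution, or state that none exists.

248

gcd(951, 113) = 1  (951 = 8×113 + 47, 113 = 2×47 + 19, 47 = 2×19 + 9, 19 = 2×9 + 1, 9 = 9×1).
1 divides 445, so solutions exist.
Back-substituting, 113×(101) + 951×(-12) = 1.
So 113×(101) ≡ 1 (mod 951); multiply by 445: n ≡ 44945 (mod 951).
Smallest nonnegative: n = 44945 mod 951 = 248.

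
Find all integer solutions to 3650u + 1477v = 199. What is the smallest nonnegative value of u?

673

gcd(3650, 1477):
  3650 = 2·1477 + 696
  1477 = 2·696 + 85
  696 = 8·85 + 16
  85 = 5·16 + 5
  16 = 3·5 + 1
  5 = 5·1
so gcd(3650, 1477) = 1.
1 divides 199, so solutions exist.
Back-substitute for Bézout coefficients:
  1 = 16 - 3·5
  ... = 3650·(278) + 1477·(-687)
Scale by 199/1 = 199: (u₀, v₀) = (55322, -136713).
General solution: u = 55322 + 1477t, v = -136713 - 3650t for integer t.
u ≥ 0: smallest is 55322 mod 1477 = 673 (at t = -37), with v = -1663.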